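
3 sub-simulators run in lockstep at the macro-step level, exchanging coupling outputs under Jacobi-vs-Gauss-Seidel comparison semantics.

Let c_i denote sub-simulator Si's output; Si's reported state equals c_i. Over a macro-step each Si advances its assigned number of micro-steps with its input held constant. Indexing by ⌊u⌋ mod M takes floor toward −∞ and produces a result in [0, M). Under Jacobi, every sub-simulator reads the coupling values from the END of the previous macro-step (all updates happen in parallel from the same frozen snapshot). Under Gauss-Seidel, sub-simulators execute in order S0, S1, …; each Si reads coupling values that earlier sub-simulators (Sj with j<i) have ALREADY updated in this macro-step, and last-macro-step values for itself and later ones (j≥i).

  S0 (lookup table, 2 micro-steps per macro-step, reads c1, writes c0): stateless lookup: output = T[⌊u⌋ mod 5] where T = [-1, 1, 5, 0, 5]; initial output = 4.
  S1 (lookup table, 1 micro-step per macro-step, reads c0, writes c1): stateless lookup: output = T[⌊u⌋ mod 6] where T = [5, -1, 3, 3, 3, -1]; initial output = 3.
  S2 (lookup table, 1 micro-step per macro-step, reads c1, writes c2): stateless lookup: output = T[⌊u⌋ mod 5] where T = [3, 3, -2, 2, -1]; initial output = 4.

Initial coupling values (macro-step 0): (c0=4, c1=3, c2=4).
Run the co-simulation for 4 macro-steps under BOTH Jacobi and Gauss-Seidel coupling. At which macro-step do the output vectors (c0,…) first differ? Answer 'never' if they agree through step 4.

first divergence at macro-step: 1

[Jacobi] macro 1: S0 reads c1=3 → after 2×micro: 0; S1 reads c0=4 → after 1×micro: 3; S2 reads c1=3 → after 1×micro: 2 ⇒ (c0=0, c1=3, c2=2)
[Jacobi] macro 2: S0 reads c1=3 → after 2×micro: 0; S1 reads c0=0 → after 1×micro: 5; S2 reads c1=3 → after 1×micro: 2 ⇒ (c0=0, c1=5, c2=2)
[Jacobi] macro 3: S0 reads c1=5 → after 2×micro: -1; S1 reads c0=0 → after 1×micro: 5; S2 reads c1=5 → after 1×micro: 3 ⇒ (c0=-1, c1=5, c2=3)
[Jacobi] macro 4: S0 reads c1=5 → after 2×micro: -1; S1 reads c0=-1 → after 1×micro: -1; S2 reads c1=5 → after 1×micro: 3 ⇒ (c0=-1, c1=-1, c2=3)
[Gauss-Seidel] macro 1: S0 reads c1=3 → after 2×micro: 0; S1 reads c0=0 → after 1×micro: 5; S2 reads c1=5 → after 1×micro: 3 ⇒ (c0=0, c1=5, c2=3)
[Gauss-Seidel] macro 2: S0 reads c1=5 → after 2×micro: -1; S1 reads c0=-1 → after 1×micro: -1; S2 reads c1=-1 → after 1×micro: -1 ⇒ (c0=-1, c1=-1, c2=-1)
[Gauss-Seidel] macro 3: S0 reads c1=-1 → after 2×micro: 5; S1 reads c0=5 → after 1×micro: -1; S2 reads c1=-1 → after 1×micro: -1 ⇒ (c0=5, c1=-1, c2=-1)
[Gauss-Seidel] macro 4: S0 reads c1=-1 → after 2×micro: 5; S1 reads c0=5 → after 1×micro: -1; S2 reads c1=-1 → after 1×micro: -1 ⇒ (c0=5, c1=-1, c2=-1)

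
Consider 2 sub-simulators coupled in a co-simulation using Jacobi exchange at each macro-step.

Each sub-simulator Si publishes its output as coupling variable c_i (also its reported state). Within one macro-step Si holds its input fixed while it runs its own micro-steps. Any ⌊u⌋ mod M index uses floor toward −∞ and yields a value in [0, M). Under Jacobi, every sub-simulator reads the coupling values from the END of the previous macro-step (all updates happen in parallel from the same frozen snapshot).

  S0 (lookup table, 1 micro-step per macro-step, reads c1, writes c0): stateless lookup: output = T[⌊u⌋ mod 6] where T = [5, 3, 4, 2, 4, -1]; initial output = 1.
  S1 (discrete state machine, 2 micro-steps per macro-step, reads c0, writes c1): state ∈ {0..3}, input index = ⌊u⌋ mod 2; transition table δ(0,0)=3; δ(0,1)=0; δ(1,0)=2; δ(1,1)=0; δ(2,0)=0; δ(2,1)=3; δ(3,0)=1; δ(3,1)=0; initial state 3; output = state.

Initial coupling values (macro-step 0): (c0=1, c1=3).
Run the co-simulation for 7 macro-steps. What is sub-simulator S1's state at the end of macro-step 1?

S1 state at macro-step 1 = 0

macro 1: S0 reads c1=3 → after 1×micro: 2; S1 reads c0=1 → after 2×micro: 0 ⇒ (c0=2, c1=0)
macro 2: S0 reads c1=0 → after 1×micro: 5; S1 reads c0=2 → after 2×micro: 1 ⇒ (c0=5, c1=1)
macro 3: S0 reads c1=1 → after 1×micro: 3; S1 reads c0=5 → after 2×micro: 0 ⇒ (c0=3, c1=0)
macro 4: S0 reads c1=0 → after 1×micro: 5; S1 reads c0=3 → after 2×micro: 0 ⇒ (c0=5, c1=0)
macro 5: S0 reads c1=0 → after 1×micro: 5; S1 reads c0=5 → after 2×micro: 0 ⇒ (c0=5, c1=0)
macro 6: S0 reads c1=0 → after 1×micro: 5; S1 reads c0=5 → after 2×micro: 0 ⇒ (c0=5, c1=0)
macro 7: S0 reads c1=0 → after 1×micro: 5; S1 reads c0=5 → after 2×micro: 0 ⇒ (c0=5, c1=0)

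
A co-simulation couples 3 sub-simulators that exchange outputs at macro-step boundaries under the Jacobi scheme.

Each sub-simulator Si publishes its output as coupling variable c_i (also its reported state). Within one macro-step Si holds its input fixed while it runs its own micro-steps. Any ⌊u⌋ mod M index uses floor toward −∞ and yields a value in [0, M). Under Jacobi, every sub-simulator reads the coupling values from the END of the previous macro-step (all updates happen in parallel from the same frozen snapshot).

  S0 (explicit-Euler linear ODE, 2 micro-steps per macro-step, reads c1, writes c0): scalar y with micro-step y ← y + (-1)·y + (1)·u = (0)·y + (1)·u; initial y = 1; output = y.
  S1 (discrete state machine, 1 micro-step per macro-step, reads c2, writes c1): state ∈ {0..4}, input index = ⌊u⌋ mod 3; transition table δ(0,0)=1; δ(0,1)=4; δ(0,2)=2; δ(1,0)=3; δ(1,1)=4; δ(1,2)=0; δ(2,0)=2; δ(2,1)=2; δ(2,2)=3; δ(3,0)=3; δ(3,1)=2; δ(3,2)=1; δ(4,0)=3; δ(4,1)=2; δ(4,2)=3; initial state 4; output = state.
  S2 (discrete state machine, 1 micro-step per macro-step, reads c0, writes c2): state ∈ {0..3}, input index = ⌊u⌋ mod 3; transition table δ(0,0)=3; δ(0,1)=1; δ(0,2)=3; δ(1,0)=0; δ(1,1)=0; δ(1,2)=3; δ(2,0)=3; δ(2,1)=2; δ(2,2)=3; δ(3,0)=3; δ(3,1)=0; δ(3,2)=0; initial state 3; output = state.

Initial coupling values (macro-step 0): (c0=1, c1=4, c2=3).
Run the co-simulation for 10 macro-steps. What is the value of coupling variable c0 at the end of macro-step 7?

macro 1: S0 reads c1=4 → after 2×micro: 4; S1 reads c2=3 → after 1×micro: 3; S2 reads c0=1 → after 1×micro: 0 ⇒ (c0=4, c1=3, c2=0)
macro 2: S0 reads c1=3 → after 2×micro: 3; S1 reads c2=0 → after 1×micro: 3; S2 reads c0=4 → after 1×micro: 1 ⇒ (c0=3, c1=3, c2=1)
macro 3: S0 reads c1=3 → after 2×micro: 3; S1 reads c2=1 → after 1×micro: 2; S2 reads c0=3 → after 1×micro: 0 ⇒ (c0=3, c1=2, c2=0)
macro 4: S0 reads c1=2 → after 2×micro: 2; S1 reads c2=0 → after 1×micro: 2; S2 reads c0=3 → after 1×micro: 3 ⇒ (c0=2, c1=2, c2=3)
macro 5: S0 reads c1=2 → after 2×micro: 2; S1 reads c2=3 → after 1×micro: 2; S2 reads c0=2 → after 1×micro: 0 ⇒ (c0=2, c1=2, c2=0)
macro 6: S0 reads c1=2 → after 2×micro: 2; S1 reads c2=0 → after 1×micro: 2; S2 reads c0=2 → after 1×micro: 3 ⇒ (c0=2, c1=2, c2=3)
macro 7: S0 reads c1=2 → after 2×micro: 2; S1 reads c2=3 → after 1×micro: 2; S2 reads c0=2 → after 1×micro: 0 ⇒ (c0=2, c1=2, c2=0)
macro 8: S0 reads c1=2 → after 2×micro: 2; S1 reads c2=0 → after 1×micro: 2; S2 reads c0=2 → after 1×micro: 3 ⇒ (c0=2, c1=2, c2=3)
macro 9: S0 reads c1=2 → after 2×micro: 2; S1 reads c2=3 → after 1×micro: 2; S2 reads c0=2 → after 1×micro: 0 ⇒ (c0=2, c1=2, c2=0)
macro 10: S0 reads c1=2 → after 2×micro: 2; S1 reads c2=0 → after 1×micro: 2; S2 reads c0=2 → after 1×micro: 3 ⇒ (c0=2, c1=2, c2=3)

c0 at macro-step 7 = 2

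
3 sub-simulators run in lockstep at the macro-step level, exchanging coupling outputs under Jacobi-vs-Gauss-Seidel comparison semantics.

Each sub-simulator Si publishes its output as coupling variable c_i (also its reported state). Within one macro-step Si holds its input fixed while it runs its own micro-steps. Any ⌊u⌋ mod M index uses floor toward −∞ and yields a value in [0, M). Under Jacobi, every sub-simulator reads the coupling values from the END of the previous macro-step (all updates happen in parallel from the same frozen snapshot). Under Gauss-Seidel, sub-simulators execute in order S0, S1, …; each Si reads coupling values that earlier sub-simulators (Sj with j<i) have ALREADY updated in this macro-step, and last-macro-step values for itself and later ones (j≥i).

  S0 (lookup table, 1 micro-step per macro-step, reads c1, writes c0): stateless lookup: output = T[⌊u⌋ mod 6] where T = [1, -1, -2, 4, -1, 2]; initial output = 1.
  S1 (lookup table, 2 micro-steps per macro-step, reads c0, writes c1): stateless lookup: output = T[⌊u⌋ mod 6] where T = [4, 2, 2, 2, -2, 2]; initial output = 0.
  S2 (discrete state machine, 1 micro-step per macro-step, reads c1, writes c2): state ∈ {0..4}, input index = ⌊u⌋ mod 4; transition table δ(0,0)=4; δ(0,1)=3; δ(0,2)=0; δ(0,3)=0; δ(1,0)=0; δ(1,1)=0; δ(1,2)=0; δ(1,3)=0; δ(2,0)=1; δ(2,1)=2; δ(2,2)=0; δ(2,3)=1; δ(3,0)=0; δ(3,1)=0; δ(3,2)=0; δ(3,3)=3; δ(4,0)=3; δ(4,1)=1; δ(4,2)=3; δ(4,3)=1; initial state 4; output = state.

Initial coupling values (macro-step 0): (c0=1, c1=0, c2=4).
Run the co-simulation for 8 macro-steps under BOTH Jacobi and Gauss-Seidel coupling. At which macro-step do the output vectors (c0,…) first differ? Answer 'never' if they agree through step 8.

[Jacobi] macro 1: S0 reads c1=0 → after 1×micro: 1; S1 reads c0=1 → after 2×micro: 2; S2 reads c1=0 → after 1×micro: 3 ⇒ (c0=1, c1=2, c2=3)
[Jacobi] macro 2: S0 reads c1=2 → after 1×micro: -2; S1 reads c0=1 → after 2×micro: 2; S2 reads c1=2 → after 1×micro: 0 ⇒ (c0=-2, c1=2, c2=0)
[Jacobi] macro 3: S0 reads c1=2 → after 1×micro: -2; S1 reads c0=-2 → after 2×micro: -2; S2 reads c1=2 → after 1×micro: 0 ⇒ (c0=-2, c1=-2, c2=0)
[Jacobi] macro 4: S0 reads c1=-2 → after 1×micro: -1; S1 reads c0=-2 → after 2×micro: -2; S2 reads c1=-2 → after 1×micro: 0 ⇒ (c0=-1, c1=-2, c2=0)
[Jacobi] macro 5: S0 reads c1=-2 → after 1×micro: -1; S1 reads c0=-1 → after 2×micro: 2; S2 reads c1=-2 → after 1×micro: 0 ⇒ (c0=-1, c1=2, c2=0)
[Jacobi] macro 6: S0 reads c1=2 → after 1×micro: -2; S1 reads c0=-1 → after 2×micro: 2; S2 reads c1=2 → after 1×micro: 0 ⇒ (c0=-2, c1=2, c2=0)
[Jacobi] macro 7: S0 reads c1=2 → after 1×micro: -2; S1 reads c0=-2 → after 2×micro: -2; S2 reads c1=2 → after 1×micro: 0 ⇒ (c0=-2, c1=-2, c2=0)
[Jacobi] macro 8: S0 reads c1=-2 → after 1×micro: -1; S1 reads c0=-2 → after 2×micro: -2; S2 reads c1=-2 → after 1×micro: 0 ⇒ (c0=-1, c1=-2, c2=0)
[Gauss-Seidel] macro 1: S0 reads c1=0 → after 1×micro: 1; S1 reads c0=1 → after 2×micro: 2; S2 reads c1=2 → after 1×micro: 3 ⇒ (c0=1, c1=2, c2=3)
[Gauss-Seidel] macro 2: S0 reads c1=2 → after 1×micro: -2; S1 reads c0=-2 → after 2×micro: -2; S2 reads c1=-2 → after 1×micro: 0 ⇒ (c0=-2, c1=-2, c2=0)
[Gauss-Seidel] macro 3: S0 reads c1=-2 → after 1×micro: -1; S1 reads c0=-1 → after 2×micro: 2; S2 reads c1=2 → after 1×micro: 0 ⇒ (c0=-1, c1=2, c2=0)
[Gauss-Seidel] macro 4: S0 reads c1=2 → after 1×micro: -2; S1 reads c0=-2 → after 2×micro: -2; S2 reads c1=-2 → after 1×micro: 0 ⇒ (c0=-2, c1=-2, c2=0)
[Gauss-Seidel] macro 5: S0 reads c1=-2 → after 1×micro: -1; S1 reads c0=-1 → after 2×micro: 2; S2 reads c1=2 → after 1×micro: 0 ⇒ (c0=-1, c1=2, c2=0)
[Gauss-Seidel] macro 6: S0 reads c1=2 → after 1×micro: -2; S1 reads c0=-2 → after 2×micro: -2; S2 reads c1=-2 → after 1×micro: 0 ⇒ (c0=-2, c1=-2, c2=0)
[Gauss-Seidel] macro 7: S0 reads c1=-2 → after 1×micro: -1; S1 reads c0=-1 → after 2×micro: 2; S2 reads c1=2 → after 1×micro: 0 ⇒ (c0=-1, c1=2, c2=0)
[Gauss-Seidel] macro 8: S0 reads c1=2 → after 1×micro: -2; S1 reads c0=-2 → after 2×micro: -2; S2 reads c1=-2 → after 1×micro: 0 ⇒ (c0=-2, c1=-2, c2=0)

first divergence at macro-step: 2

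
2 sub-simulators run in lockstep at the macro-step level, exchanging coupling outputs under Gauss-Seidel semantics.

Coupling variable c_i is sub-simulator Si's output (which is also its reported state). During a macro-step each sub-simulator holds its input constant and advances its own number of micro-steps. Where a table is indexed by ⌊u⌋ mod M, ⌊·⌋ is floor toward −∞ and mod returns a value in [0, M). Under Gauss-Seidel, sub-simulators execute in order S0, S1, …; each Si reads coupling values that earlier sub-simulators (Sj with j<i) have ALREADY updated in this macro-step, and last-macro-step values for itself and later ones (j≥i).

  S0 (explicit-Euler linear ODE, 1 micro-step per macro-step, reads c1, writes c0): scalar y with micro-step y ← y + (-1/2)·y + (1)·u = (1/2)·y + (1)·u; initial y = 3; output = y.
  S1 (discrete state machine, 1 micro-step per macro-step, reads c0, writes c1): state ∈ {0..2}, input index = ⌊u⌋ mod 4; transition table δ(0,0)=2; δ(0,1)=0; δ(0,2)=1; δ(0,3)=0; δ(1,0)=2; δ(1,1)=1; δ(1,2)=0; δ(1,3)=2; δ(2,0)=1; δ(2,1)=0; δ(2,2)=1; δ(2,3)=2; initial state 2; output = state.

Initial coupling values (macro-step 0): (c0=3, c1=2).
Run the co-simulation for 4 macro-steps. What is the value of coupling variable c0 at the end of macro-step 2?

c0 at macro-step 2 = 15/4

macro 1: S0 reads c1=2 → after 1×micro: 7/2; S1 reads c0=7/2 → after 1×micro: 2 ⇒ (c0=7/2, c1=2)
macro 2: S0 reads c1=2 → after 1×micro: 15/4; S1 reads c0=15/4 → after 1×micro: 2 ⇒ (c0=15/4, c1=2)
macro 3: S0 reads c1=2 → after 1×micro: 31/8; S1 reads c0=31/8 → after 1×micro: 2 ⇒ (c0=31/8, c1=2)
macro 4: S0 reads c1=2 → after 1×micro: 63/16; S1 reads c0=63/16 → after 1×micro: 2 ⇒ (c0=63/16, c1=2)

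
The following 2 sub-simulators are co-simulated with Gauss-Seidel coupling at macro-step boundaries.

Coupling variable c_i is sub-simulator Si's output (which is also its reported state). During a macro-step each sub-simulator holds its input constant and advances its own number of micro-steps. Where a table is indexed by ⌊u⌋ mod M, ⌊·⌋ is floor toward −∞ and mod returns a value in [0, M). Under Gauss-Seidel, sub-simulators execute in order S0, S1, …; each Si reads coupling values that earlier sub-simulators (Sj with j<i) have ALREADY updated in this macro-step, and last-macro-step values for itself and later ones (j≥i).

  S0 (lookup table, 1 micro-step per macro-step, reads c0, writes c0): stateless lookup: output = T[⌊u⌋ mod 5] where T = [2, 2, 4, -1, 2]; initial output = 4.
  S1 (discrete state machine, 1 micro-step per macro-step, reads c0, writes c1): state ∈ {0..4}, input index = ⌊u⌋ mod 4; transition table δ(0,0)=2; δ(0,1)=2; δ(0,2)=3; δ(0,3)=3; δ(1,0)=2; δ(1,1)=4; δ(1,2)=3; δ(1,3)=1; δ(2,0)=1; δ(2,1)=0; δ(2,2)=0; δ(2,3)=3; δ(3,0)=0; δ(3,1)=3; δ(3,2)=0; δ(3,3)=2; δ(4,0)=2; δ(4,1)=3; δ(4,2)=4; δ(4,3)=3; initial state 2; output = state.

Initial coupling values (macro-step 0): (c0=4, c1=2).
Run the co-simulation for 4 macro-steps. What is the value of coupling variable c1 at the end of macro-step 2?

c1 at macro-step 2 = 2

macro 1: S0 reads c0=4 → after 1×micro: 2; S1 reads c0=2 → after 1×micro: 0 ⇒ (c0=2, c1=0)
macro 2: S0 reads c0=2 → after 1×micro: 4; S1 reads c0=4 → after 1×micro: 2 ⇒ (c0=4, c1=2)
macro 3: S0 reads c0=4 → after 1×micro: 2; S1 reads c0=2 → after 1×micro: 0 ⇒ (c0=2, c1=0)
macro 4: S0 reads c0=2 → after 1×micro: 4; S1 reads c0=4 → after 1×micro: 2 ⇒ (c0=4, c1=2)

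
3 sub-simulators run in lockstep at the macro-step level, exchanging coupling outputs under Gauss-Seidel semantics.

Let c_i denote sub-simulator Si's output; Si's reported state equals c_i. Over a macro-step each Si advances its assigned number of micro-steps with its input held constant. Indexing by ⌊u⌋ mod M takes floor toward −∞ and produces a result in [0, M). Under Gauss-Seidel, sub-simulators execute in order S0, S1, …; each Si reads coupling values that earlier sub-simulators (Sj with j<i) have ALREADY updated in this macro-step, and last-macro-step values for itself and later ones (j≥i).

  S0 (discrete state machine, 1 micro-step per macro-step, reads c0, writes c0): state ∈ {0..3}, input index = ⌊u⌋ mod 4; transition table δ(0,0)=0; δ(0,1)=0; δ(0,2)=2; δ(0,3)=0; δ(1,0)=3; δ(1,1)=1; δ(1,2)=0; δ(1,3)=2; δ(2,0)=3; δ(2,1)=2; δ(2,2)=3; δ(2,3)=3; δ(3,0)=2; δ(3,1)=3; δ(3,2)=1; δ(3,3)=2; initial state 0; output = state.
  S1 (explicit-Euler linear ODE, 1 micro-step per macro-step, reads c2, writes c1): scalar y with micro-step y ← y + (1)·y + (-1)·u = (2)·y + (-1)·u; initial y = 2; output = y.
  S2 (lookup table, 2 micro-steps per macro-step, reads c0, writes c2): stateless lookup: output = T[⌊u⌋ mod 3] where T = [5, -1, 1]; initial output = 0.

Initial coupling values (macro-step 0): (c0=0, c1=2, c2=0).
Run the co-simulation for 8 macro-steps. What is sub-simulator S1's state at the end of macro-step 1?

macro 1: S0 reads c0=0 → after 1×micro: 0; S1 reads c2=0 → after 1×micro: 4; S2 reads c0=0 → after 2×micro: 5 ⇒ (c0=0, c1=4, c2=5)
macro 2: S0 reads c0=0 → after 1×micro: 0; S1 reads c2=5 → after 1×micro: 3; S2 reads c0=0 → after 2×micro: 5 ⇒ (c0=0, c1=3, c2=5)
macro 3: S0 reads c0=0 → after 1×micro: 0; S1 reads c2=5 → after 1×micro: 1; S2 reads c0=0 → after 2×micro: 5 ⇒ (c0=0, c1=1, c2=5)
macro 4: S0 reads c0=0 → after 1×micro: 0; S1 reads c2=5 → after 1×micro: -3; S2 reads c0=0 → after 2×micro: 5 ⇒ (c0=0, c1=-3, c2=5)
macro 5: S0 reads c0=0 → after 1×micro: 0; S1 reads c2=5 → after 1×micro: -11; S2 reads c0=0 → after 2×micro: 5 ⇒ (c0=0, c1=-11, c2=5)
macro 6: S0 reads c0=0 → after 1×micro: 0; S1 reads c2=5 → after 1×micro: -27; S2 reads c0=0 → after 2×micro: 5 ⇒ (c0=0, c1=-27, c2=5)
macro 7: S0 reads c0=0 → after 1×micro: 0; S1 reads c2=5 → after 1×micro: -59; S2 reads c0=0 → after 2×micro: 5 ⇒ (c0=0, c1=-59, c2=5)
macro 8: S0 reads c0=0 → after 1×micro: 0; S1 reads c2=5 → after 1×micro: -123; S2 reads c0=0 → after 2×micro: 5 ⇒ (c0=0, c1=-123, c2=5)

S1 state at macro-step 1 = 4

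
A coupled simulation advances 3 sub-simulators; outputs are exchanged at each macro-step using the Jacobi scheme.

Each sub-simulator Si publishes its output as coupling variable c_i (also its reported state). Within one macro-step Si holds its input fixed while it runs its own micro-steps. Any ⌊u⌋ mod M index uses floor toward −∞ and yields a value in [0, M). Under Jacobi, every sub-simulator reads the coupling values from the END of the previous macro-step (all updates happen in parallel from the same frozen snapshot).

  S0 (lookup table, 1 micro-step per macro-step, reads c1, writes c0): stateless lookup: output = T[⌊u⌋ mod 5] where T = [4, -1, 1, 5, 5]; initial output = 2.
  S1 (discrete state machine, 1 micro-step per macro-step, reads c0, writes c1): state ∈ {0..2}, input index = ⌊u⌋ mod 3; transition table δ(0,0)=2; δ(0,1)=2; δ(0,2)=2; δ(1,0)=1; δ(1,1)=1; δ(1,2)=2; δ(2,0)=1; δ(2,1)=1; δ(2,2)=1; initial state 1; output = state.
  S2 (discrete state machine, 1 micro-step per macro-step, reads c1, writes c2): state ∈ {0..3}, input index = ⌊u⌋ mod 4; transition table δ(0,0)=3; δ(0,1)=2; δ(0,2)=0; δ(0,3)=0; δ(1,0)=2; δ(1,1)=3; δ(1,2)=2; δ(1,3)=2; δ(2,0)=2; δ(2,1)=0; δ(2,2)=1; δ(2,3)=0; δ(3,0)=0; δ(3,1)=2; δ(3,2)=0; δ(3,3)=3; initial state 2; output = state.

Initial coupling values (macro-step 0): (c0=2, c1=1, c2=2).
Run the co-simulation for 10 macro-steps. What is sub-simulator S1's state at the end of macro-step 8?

macro 1: S0 reads c1=1 → after 1×micro: -1; S1 reads c0=2 → after 1×micro: 2; S2 reads c1=1 → after 1×micro: 0 ⇒ (c0=-1, c1=2, c2=0)
macro 2: S0 reads c1=2 → after 1×micro: 1; S1 reads c0=-1 → after 1×micro: 1; S2 reads c1=2 → after 1×micro: 0 ⇒ (c0=1, c1=1, c2=0)
macro 3: S0 reads c1=1 → after 1×micro: -1; S1 reads c0=1 → after 1×micro: 1; S2 reads c1=1 → after 1×micro: 2 ⇒ (c0=-1, c1=1, c2=2)
macro 4: S0 reads c1=1 → after 1×micro: -1; S1 reads c0=-1 → after 1×micro: 2; S2 reads c1=1 → after 1×micro: 0 ⇒ (c0=-1, c1=2, c2=0)
macro 5: S0 reads c1=2 → after 1×micro: 1; S1 reads c0=-1 → after 1×micro: 1; S2 reads c1=2 → after 1×micro: 0 ⇒ (c0=1, c1=1, c2=0)
macro 6: S0 reads c1=1 → after 1×micro: -1; S1 reads c0=1 → after 1×micro: 1; S2 reads c1=1 → after 1×micro: 2 ⇒ (c0=-1, c1=1, c2=2)
macro 7: S0 reads c1=1 → after 1×micro: -1; S1 reads c0=-1 → after 1×micro: 2; S2 reads c1=1 → after 1×micro: 0 ⇒ (c0=-1, c1=2, c2=0)
macro 8: S0 reads c1=2 → after 1×micro: 1; S1 reads c0=-1 → after 1×micro: 1; S2 reads c1=2 → after 1×micro: 0 ⇒ (c0=1, c1=1, c2=0)
macro 9: S0 reads c1=1 → after 1×micro: -1; S1 reads c0=1 → after 1×micro: 1; S2 reads c1=1 → after 1×micro: 2 ⇒ (c0=-1, c1=1, c2=2)
macro 10: S0 reads c1=1 → after 1×micro: -1; S1 reads c0=-1 → after 1×micro: 2; S2 reads c1=1 → after 1×micro: 0 ⇒ (c0=-1, c1=2, c2=0)

S1 state at macro-step 8 = 1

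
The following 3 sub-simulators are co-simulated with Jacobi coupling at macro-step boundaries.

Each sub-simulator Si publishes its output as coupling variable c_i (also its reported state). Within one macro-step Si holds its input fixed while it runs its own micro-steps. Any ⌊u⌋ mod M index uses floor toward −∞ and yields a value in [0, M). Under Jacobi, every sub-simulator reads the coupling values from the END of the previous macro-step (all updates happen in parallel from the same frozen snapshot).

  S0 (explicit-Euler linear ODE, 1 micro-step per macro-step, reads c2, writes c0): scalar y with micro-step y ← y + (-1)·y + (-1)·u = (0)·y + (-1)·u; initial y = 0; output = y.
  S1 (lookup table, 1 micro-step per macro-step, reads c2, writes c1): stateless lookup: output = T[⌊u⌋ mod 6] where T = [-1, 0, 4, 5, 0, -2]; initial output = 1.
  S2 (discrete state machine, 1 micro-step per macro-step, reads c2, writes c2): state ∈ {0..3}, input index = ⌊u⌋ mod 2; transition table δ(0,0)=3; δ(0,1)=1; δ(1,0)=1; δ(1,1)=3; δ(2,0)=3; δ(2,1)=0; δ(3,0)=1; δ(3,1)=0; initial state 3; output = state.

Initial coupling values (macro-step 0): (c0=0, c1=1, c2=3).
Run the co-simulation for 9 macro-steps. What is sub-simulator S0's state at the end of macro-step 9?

S0 state at macro-step 9 = -3

macro 1: S0 reads c2=3 → after 1×micro: -3; S1 reads c2=3 → after 1×micro: 5; S2 reads c2=3 → after 1×micro: 0 ⇒ (c0=-3, c1=5, c2=0)
macro 2: S0 reads c2=0 → after 1×micro: 0; S1 reads c2=0 → after 1×micro: -1; S2 reads c2=0 → after 1×micro: 3 ⇒ (c0=0, c1=-1, c2=3)
macro 3: S0 reads c2=3 → after 1×micro: -3; S1 reads c2=3 → after 1×micro: 5; S2 reads c2=3 → after 1×micro: 0 ⇒ (c0=-3, c1=5, c2=0)
macro 4: S0 reads c2=0 → after 1×micro: 0; S1 reads c2=0 → after 1×micro: -1; S2 reads c2=0 → after 1×micro: 3 ⇒ (c0=0, c1=-1, c2=3)
macro 5: S0 reads c2=3 → after 1×micro: -3; S1 reads c2=3 → after 1×micro: 5; S2 reads c2=3 → after 1×micro: 0 ⇒ (c0=-3, c1=5, c2=0)
macro 6: S0 reads c2=0 → after 1×micro: 0; S1 reads c2=0 → after 1×micro: -1; S2 reads c2=0 → after 1×micro: 3 ⇒ (c0=0, c1=-1, c2=3)
macro 7: S0 reads c2=3 → after 1×micro: -3; S1 reads c2=3 → after 1×micro: 5; S2 reads c2=3 → after 1×micro: 0 ⇒ (c0=-3, c1=5, c2=0)
macro 8: S0 reads c2=0 → after 1×micro: 0; S1 reads c2=0 → after 1×micro: -1; S2 reads c2=0 → after 1×micro: 3 ⇒ (c0=0, c1=-1, c2=3)
macro 9: S0 reads c2=3 → after 1×micro: -3; S1 reads c2=3 → after 1×micro: 5; S2 reads c2=3 → after 1×micro: 0 ⇒ (c0=-3, c1=5, c2=0)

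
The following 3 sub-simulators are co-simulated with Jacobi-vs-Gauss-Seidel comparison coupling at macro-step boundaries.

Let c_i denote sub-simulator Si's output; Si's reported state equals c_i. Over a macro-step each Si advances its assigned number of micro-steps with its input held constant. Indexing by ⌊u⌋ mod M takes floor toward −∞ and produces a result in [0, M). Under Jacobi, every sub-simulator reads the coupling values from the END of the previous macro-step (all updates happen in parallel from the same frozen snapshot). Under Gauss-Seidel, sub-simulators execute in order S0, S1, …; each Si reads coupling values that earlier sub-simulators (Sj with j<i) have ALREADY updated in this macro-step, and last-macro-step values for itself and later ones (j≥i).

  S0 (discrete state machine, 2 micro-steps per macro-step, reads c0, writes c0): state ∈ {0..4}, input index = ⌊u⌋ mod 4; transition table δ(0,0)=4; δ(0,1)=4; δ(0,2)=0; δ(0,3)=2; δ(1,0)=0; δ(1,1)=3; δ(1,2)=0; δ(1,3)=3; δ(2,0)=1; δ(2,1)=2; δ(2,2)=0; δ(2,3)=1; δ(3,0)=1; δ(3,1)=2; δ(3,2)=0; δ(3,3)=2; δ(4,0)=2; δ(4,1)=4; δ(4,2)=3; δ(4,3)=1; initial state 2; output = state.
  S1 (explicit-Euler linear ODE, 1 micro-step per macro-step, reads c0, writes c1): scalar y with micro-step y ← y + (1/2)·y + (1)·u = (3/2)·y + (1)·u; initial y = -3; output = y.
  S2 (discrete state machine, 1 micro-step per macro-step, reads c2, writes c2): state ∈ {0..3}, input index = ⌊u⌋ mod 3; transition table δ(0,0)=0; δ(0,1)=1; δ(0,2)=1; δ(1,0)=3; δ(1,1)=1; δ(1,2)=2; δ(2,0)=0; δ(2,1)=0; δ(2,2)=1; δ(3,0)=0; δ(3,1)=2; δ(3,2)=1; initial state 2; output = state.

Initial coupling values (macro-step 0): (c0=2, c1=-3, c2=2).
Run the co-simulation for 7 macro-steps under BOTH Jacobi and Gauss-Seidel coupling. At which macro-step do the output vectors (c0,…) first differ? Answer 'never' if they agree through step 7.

[Jacobi] macro 1: S0 reads c0=2 → after 2×micro: 0; S1 reads c0=2 → after 1×micro: -5/2; S2 reads c2=2 → after 1×micro: 1 ⇒ (c0=0, c1=-5/2, c2=1)
[Jacobi] macro 2: S0 reads c0=0 → after 2×micro: 2; S1 reads c0=0 → after 1×micro: -15/4; S2 reads c2=1 → after 1×micro: 1 ⇒ (c0=2, c1=-15/4, c2=1)
[Jacobi] macro 3: S0 reads c0=2 → after 2×micro: 0; S1 reads c0=2 → after 1×micro: -29/8; S2 reads c2=1 → after 1×micro: 1 ⇒ (c0=0, c1=-29/8, c2=1)
[Jacobi] macro 4: S0 reads c0=0 → after 2×micro: 2; S1 reads c0=0 → after 1×micro: -87/16; S2 reads c2=1 → after 1×micro: 1 ⇒ (c0=2, c1=-87/16, c2=1)
[Jacobi] macro 5: S0 reads c0=2 → after 2×micro: 0; S1 reads c0=2 → after 1×micro: -197/32; S2 reads c2=1 → after 1×micro: 1 ⇒ (c0=0, c1=-197/32, c2=1)
[Jacobi] macro 6: S0 reads c0=0 → after 2×micro: 2; S1 reads c0=0 → after 1×micro: -591/64; S2 reads c2=1 → after 1×micro: 1 ⇒ (c0=2, c1=-591/64, c2=1)
[Jacobi] macro 7: S0 reads c0=2 → after 2×micro: 0; S1 reads c0=2 → after 1×micro: -1517/128; S2 reads c2=1 → after 1×micro: 1 ⇒ (c0=0, c1=-1517/128, c2=1)
[Gauss-Seidel] macro 1: S0 reads c0=2 → after 2×micro: 0; S1 reads c0=0 → after 1×micro: -9/2; S2 reads c2=2 → after 1×micro: 1 ⇒ (c0=0, c1=-9/2, c2=1)
[Gauss-Seidel] macro 2: S0 reads c0=0 → after 2×micro: 2; S1 reads c0=2 → after 1×micro: -19/4; S2 reads c2=1 → after 1×micro: 1 ⇒ (c0=2, c1=-19/4, c2=1)
[Gauss-Seidel] macro 3: S0 reads c0=2 → after 2×micro: 0; S1 reads c0=0 → after 1×micro: -57/8; S2 reads c2=1 → after 1×micro: 1 ⇒ (c0=0, c1=-57/8, c2=1)
[Gauss-Seidel] macro 4: S0 reads c0=0 → after 2×micro: 2; S1 reads c0=2 → after 1×micro: -139/16; S2 reads c2=1 → after 1×micro: 1 ⇒ (c0=2, c1=-139/16, c2=1)
[Gauss-Seidel] macro 5: S0 reads c0=2 → after 2×micro: 0; S1 reads c0=0 → after 1×micro: -417/32; S2 reads c2=1 → after 1×micro: 1 ⇒ (c0=0, c1=-417/32, c2=1)
[Gauss-Seidel] macro 6: S0 reads c0=0 → after 2×micro: 2; S1 reads c0=2 → after 1×micro: -1123/64; S2 reads c2=1 → after 1×micro: 1 ⇒ (c0=2, c1=-1123/64, c2=1)
[Gauss-Seidel] macro 7: S0 reads c0=2 → after 2×micro: 0; S1 reads c0=0 → after 1×micro: -3369/128; S2 reads c2=1 → after 1×micro: 1 ⇒ (c0=0, c1=-3369/128, c2=1)

first divergence at macro-step: 1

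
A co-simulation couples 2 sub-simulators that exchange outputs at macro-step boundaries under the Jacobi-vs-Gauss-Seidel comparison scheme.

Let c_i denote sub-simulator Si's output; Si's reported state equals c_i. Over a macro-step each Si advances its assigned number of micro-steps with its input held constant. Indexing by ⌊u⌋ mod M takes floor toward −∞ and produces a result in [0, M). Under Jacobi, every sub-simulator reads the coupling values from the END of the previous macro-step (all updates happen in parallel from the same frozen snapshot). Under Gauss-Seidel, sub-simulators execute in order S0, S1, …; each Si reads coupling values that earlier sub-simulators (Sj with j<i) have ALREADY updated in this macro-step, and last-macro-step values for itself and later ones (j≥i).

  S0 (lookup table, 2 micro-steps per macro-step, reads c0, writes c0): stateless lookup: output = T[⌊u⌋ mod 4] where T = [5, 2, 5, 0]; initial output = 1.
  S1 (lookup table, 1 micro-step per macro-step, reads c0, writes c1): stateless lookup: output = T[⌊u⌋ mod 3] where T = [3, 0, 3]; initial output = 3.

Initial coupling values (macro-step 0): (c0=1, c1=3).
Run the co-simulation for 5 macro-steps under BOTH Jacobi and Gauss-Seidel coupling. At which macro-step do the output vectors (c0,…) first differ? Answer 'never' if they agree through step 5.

[Jacobi] macro 1: S0 reads c0=1 → after 2×micro: 2; S1 reads c0=1 → after 1×micro: 0 ⇒ (c0=2, c1=0)
[Jacobi] macro 2: S0 reads c0=2 → after 2×micro: 5; S1 reads c0=2 → after 1×micro: 3 ⇒ (c0=5, c1=3)
[Jacobi] macro 3: S0 reads c0=5 → after 2×micro: 2; S1 reads c0=5 → after 1×micro: 3 ⇒ (c0=2, c1=3)
[Jacobi] macro 4: S0 reads c0=2 → after 2×micro: 5; S1 reads c0=2 → after 1×micro: 3 ⇒ (c0=5, c1=3)
[Jacobi] macro 5: S0 reads c0=5 → after 2×micro: 2; S1 reads c0=5 → after 1×micro: 3 ⇒ (c0=2, c1=3)
[Gauss-Seidel] macro 1: S0 reads c0=1 → after 2×micro: 2; S1 reads c0=2 → after 1×micro: 3 ⇒ (c0=2, c1=3)
[Gauss-Seidel] macro 2: S0 reads c0=2 → after 2×micro: 5; S1 reads c0=5 → after 1×micro: 3 ⇒ (c0=5, c1=3)
[Gauss-Seidel] macro 3: S0 reads c0=5 → after 2×micro: 2; S1 reads c0=2 → after 1×micro: 3 ⇒ (c0=2, c1=3)
[Gauss-Seidel] macro 4: S0 reads c0=2 → after 2×micro: 5; S1 reads c0=5 → after 1×micro: 3 ⇒ (c0=5, c1=3)
[Gauss-Seidel] macro 5: S0 reads c0=5 → after 2×micro: 2; S1 reads c0=2 → after 1×micro: 3 ⇒ (c0=2, c1=3)

first divergence at macro-step: 1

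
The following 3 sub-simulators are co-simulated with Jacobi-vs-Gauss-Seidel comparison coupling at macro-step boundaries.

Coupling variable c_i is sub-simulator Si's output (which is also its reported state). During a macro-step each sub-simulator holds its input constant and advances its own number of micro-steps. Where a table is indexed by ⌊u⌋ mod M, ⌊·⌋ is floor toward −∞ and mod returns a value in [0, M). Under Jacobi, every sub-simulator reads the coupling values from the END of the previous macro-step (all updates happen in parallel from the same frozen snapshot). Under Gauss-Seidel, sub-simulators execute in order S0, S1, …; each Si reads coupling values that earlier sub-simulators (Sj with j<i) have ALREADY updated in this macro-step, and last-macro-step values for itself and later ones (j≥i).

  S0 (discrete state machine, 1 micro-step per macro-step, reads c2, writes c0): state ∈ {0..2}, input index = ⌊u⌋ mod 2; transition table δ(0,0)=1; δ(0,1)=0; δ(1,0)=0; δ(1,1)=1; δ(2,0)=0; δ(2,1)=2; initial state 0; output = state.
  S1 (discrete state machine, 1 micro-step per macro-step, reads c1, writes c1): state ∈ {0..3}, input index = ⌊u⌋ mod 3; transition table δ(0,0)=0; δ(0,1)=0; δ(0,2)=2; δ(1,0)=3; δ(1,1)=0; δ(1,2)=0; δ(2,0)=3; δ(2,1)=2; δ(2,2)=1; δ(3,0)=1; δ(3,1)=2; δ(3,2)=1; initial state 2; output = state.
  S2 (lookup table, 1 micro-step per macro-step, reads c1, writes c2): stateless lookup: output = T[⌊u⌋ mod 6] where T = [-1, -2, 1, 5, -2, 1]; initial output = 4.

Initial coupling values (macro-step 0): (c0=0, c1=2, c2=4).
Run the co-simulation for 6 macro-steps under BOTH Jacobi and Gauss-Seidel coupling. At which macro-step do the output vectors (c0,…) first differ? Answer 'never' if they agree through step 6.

first divergence at macro-step: 1

[Jacobi] macro 1: S0 reads c2=4 → after 1×micro: 1; S1 reads c1=2 → after 1×micro: 1; S2 reads c1=2 → after 1×micro: 1 ⇒ (c0=1, c1=1, c2=1)
[Jacobi] macro 2: S0 reads c2=1 → after 1×micro: 1; S1 reads c1=1 → after 1×micro: 0; S2 reads c1=1 → after 1×micro: -2 ⇒ (c0=1, c1=0, c2=-2)
[Jacobi] macro 3: S0 reads c2=-2 → after 1×micro: 0; S1 reads c1=0 → after 1×micro: 0; S2 reads c1=0 → after 1×micro: -1 ⇒ (c0=0, c1=0, c2=-1)
[Jacobi] macro 4: S0 reads c2=-1 → after 1×micro: 0; S1 reads c1=0 → after 1×micro: 0; S2 reads c1=0 → after 1×micro: -1 ⇒ (c0=0, c1=0, c2=-1)
[Jacobi] macro 5: S0 reads c2=-1 → after 1×micro: 0; S1 reads c1=0 → after 1×micro: 0; S2 reads c1=0 → after 1×micro: -1 ⇒ (c0=0, c1=0, c2=-1)
[Jacobi] macro 6: S0 reads c2=-1 → after 1×micro: 0; S1 reads c1=0 → after 1×micro: 0; S2 reads c1=0 → after 1×micro: -1 ⇒ (c0=0, c1=0, c2=-1)
[Gauss-Seidel] macro 1: S0 reads c2=4 → after 1×micro: 1; S1 reads c1=2 → after 1×micro: 1; S2 reads c1=1 → after 1×micro: -2 ⇒ (c0=1, c1=1, c2=-2)
[Gauss-Seidel] macro 2: S0 reads c2=-2 → after 1×micro: 0; S1 reads c1=1 → after 1×micro: 0; S2 reads c1=0 → after 1×micro: -1 ⇒ (c0=0, c1=0, c2=-1)
[Gauss-Seidel] macro 3: S0 reads c2=-1 → after 1×micro: 0; S1 reads c1=0 → after 1×micro: 0; S2 reads c1=0 → after 1×micro: -1 ⇒ (c0=0, c1=0, c2=-1)
[Gauss-Seidel] macro 4: S0 reads c2=-1 → after 1×micro: 0; S1 reads c1=0 → after 1×micro: 0; S2 reads c1=0 → after 1×micro: -1 ⇒ (c0=0, c1=0, c2=-1)
[Gauss-Seidel] macro 5: S0 reads c2=-1 → after 1×micro: 0; S1 reads c1=0 → after 1×micro: 0; S2 reads c1=0 → after 1×micro: -1 ⇒ (c0=0, c1=0, c2=-1)
[Gauss-Seidel] macro 6: S0 reads c2=-1 → after 1×micro: 0; S1 reads c1=0 → after 1×micro: 0; S2 reads c1=0 → after 1×micro: -1 ⇒ (c0=0, c1=0, c2=-1)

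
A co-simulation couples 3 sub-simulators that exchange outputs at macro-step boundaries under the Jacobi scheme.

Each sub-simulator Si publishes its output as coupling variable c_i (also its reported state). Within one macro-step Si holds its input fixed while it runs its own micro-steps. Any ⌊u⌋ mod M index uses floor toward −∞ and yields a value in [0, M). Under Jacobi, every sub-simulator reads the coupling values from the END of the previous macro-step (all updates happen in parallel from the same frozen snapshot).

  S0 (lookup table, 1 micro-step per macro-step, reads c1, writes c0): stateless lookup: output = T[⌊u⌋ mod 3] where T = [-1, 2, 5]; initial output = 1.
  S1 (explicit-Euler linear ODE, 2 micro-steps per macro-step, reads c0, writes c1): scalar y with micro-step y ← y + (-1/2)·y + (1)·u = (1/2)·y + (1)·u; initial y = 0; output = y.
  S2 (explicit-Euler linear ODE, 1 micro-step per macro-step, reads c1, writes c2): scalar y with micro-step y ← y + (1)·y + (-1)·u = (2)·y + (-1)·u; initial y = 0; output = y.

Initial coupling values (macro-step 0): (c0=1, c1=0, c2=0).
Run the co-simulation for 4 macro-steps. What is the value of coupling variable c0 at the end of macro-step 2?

macro 1: S0 reads c1=0 → after 1×micro: -1; S1 reads c0=1 → after 2×micro: 3/2; S2 reads c1=0 → after 1×micro: 0 ⇒ (c0=-1, c1=3/2, c2=0)
macro 2: S0 reads c1=3/2 → after 1×micro: 2; S1 reads c0=-1 → after 2×micro: -9/8; S2 reads c1=3/2 → after 1×micro: -3/2 ⇒ (c0=2, c1=-9/8, c2=-3/2)
macro 3: S0 reads c1=-9/8 → after 1×micro: 2; S1 reads c0=2 → after 2×micro: 87/32; S2 reads c1=-9/8 → after 1×micro: -15/8 ⇒ (c0=2, c1=87/32, c2=-15/8)
macro 4: S0 reads c1=87/32 → after 1×micro: 5; S1 reads c0=2 → after 2×micro: 471/128; S2 reads c1=87/32 → after 1×micro: -207/32 ⇒ (c0=5, c1=471/128, c2=-207/32)

c0 at macro-step 2 = 2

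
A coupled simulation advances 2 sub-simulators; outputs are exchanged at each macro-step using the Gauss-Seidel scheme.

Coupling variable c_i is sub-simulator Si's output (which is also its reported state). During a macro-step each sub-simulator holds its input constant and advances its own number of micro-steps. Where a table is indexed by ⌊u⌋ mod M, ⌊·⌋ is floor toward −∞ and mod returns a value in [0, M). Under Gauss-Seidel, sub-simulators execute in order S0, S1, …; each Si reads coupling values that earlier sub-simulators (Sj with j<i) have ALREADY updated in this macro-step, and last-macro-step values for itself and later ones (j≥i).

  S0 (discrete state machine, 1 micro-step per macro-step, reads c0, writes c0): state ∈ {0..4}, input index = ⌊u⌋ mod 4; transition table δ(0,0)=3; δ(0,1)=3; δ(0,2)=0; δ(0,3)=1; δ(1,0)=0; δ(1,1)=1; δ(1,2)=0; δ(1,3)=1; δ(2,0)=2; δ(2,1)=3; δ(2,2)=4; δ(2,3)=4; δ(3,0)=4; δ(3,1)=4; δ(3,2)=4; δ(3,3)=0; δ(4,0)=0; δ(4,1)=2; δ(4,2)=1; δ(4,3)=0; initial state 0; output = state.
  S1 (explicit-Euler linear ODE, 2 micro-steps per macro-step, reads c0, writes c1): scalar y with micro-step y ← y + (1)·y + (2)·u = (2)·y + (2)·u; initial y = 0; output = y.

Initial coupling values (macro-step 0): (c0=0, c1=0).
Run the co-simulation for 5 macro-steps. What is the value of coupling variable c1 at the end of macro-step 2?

macro 1: S0 reads c0=0 → after 1×micro: 3; S1 reads c0=3 → after 2×micro: 18 ⇒ (c0=3, c1=18)
macro 2: S0 reads c0=3 → after 1×micro: 0; S1 reads c0=0 → after 2×micro: 72 ⇒ (c0=0, c1=72)
macro 3: S0 reads c0=0 → after 1×micro: 3; S1 reads c0=3 → after 2×micro: 306 ⇒ (c0=3, c1=306)
macro 4: S0 reads c0=3 → after 1×micro: 0; S1 reads c0=0 → after 2×micro: 1224 ⇒ (c0=0, c1=1224)
macro 5: S0 reads c0=0 → after 1×micro: 3; S1 reads c0=3 → after 2×micro: 4914 ⇒ (c0=3, c1=4914)

c1 at macro-step 2 = 72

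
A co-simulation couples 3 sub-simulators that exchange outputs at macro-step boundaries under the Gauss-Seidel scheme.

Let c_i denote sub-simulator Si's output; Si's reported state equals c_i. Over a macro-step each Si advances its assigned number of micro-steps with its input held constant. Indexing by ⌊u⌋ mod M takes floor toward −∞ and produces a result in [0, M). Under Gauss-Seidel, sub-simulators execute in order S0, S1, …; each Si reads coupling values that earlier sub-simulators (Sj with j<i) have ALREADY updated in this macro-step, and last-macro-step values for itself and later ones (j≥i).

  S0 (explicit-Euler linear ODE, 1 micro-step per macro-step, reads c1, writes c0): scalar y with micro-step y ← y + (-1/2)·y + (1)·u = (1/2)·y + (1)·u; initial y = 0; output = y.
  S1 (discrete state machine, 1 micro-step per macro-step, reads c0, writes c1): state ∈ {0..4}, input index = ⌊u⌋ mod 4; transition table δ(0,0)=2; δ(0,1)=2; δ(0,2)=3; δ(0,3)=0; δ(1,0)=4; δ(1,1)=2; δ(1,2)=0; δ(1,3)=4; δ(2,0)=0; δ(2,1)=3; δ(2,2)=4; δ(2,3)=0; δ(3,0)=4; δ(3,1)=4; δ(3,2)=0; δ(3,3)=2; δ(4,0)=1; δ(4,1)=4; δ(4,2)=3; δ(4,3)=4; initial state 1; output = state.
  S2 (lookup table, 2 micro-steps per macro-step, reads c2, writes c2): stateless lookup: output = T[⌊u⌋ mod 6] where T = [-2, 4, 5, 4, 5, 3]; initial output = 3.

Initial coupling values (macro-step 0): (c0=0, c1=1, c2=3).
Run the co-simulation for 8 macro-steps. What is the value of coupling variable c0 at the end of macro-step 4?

c0 at macro-step 4 = 53/8

macro 1: S0 reads c1=1 → after 1×micro: 1; S1 reads c0=1 → after 1×micro: 2; S2 reads c2=3 → after 2×micro: 4 ⇒ (c0=1, c1=2, c2=4)
macro 2: S0 reads c1=2 → after 1×micro: 5/2; S1 reads c0=5/2 → after 1×micro: 4; S2 reads c2=4 → after 2×micro: 5 ⇒ (c0=5/2, c1=4, c2=5)
macro 3: S0 reads c1=4 → after 1×micro: 21/4; S1 reads c0=21/4 → after 1×micro: 4; S2 reads c2=5 → after 2×micro: 3 ⇒ (c0=21/4, c1=4, c2=3)
macro 4: S0 reads c1=4 → after 1×micro: 53/8; S1 reads c0=53/8 → after 1×micro: 3; S2 reads c2=3 → after 2×micro: 4 ⇒ (c0=53/8, c1=3, c2=4)
macro 5: S0 reads c1=3 → after 1×micro: 101/16; S1 reads c0=101/16 → after 1×micro: 0; S2 reads c2=4 → after 2×micro: 5 ⇒ (c0=101/16, c1=0, c2=5)
macro 6: S0 reads c1=0 → after 1×micro: 101/32; S1 reads c0=101/32 → after 1×micro: 0; S2 reads c2=5 → after 2×micro: 3 ⇒ (c0=101/32, c1=0, c2=3)
macro 7: S0 reads c1=0 → after 1×micro: 101/64; S1 reads c0=101/64 → after 1×micro: 2; S2 reads c2=3 → after 2×micro: 4 ⇒ (c0=101/64, c1=2, c2=4)
macro 8: S0 reads c1=2 → after 1×micro: 357/128; S1 reads c0=357/128 → after 1×micro: 4; S2 reads c2=4 → after 2×micro: 5 ⇒ (c0=357/128, c1=4, c2=5)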